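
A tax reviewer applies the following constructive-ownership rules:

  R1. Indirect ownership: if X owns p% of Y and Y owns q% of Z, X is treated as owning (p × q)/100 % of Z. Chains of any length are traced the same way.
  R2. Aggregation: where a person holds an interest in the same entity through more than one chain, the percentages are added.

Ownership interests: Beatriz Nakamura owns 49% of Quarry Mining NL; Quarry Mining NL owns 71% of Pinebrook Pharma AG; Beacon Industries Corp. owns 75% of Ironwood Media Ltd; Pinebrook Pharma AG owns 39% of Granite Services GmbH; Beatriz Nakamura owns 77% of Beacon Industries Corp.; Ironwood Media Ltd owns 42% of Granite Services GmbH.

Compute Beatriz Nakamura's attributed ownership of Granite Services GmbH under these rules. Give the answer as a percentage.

Chain via Beacon Industries Corp. → Ironwood Media Ltd (R1): 77% × 75% × 42% = 24.255% of Granite Services GmbH.
Chain via Quarry Mining NL → Pinebrook Pharma AG (R1): 49% × 71% × 39% = 13.5681% of Granite Services GmbH.
Aggregating (R2): 24.255% + 13.5681% = 37.8231%.

37.8231%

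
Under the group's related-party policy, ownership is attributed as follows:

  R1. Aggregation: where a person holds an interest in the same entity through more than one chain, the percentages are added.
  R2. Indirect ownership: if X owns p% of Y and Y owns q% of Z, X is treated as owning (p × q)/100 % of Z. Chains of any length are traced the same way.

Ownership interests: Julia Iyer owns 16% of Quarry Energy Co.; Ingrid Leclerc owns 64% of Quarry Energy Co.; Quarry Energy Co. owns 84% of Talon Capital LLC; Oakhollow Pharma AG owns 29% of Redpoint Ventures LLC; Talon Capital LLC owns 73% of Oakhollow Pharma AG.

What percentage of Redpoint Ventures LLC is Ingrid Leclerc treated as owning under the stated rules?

Chain via Quarry Energy Co. → Talon Capital LLC → Oakhollow Pharma AG (R2): 64% × 84% × 73% × 29% = 11.380992% of Redpoint Ventures LLC.

11.380992%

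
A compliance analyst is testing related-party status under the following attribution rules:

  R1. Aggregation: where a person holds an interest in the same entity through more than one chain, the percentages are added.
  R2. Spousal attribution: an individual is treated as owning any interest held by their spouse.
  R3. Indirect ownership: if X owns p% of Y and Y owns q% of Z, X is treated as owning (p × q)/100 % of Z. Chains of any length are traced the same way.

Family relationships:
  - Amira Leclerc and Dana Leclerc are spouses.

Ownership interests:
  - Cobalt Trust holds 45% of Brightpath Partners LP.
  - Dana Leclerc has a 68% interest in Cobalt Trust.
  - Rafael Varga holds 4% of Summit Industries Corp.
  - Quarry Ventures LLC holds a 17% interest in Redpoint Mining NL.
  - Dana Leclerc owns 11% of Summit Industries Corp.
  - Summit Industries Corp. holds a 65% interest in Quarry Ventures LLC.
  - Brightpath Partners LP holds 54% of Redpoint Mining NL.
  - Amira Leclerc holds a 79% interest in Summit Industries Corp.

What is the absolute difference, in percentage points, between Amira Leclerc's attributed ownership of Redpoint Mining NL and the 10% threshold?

16.469

By spousal attribution (R2), Amira Leclerc is treated as also owning Dana Leclerc's interest in Summit Industries Corp, giving 79% + 11% = 90%.
By spousal attribution (R2), Amira Leclerc is treated as owning Dana Leclerc's 68% interest in Cobalt Trust.
Chain via Summit Industries Corp. → Quarry Ventures LLC (R3): 90% × 65% × 17% = 9.945% of Redpoint Mining NL.
Chain via Cobalt Trust → Brightpath Partners LP (R3): 68% × 45% × 54% = 16.524% of Redpoint Mining NL.
Aggregating (R1): 9.945% + 16.524% = 26.469%.
26.469% exceeds the 10% threshold by 16.469 percentage points.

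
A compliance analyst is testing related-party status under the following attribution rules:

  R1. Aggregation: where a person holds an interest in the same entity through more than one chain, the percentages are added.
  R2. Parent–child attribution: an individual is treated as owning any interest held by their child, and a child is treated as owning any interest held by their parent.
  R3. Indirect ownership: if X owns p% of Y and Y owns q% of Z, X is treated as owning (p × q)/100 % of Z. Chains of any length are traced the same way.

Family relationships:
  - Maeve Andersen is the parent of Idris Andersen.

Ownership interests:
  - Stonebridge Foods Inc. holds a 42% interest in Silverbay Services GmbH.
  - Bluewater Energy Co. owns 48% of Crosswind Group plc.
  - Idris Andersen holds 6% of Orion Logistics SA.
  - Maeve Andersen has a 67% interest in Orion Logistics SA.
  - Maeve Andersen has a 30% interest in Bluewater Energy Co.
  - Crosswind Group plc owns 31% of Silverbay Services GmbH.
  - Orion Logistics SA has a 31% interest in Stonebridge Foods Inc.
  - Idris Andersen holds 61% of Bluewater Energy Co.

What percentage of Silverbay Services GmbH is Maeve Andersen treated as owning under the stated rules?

By parent–child attribution (R2), Maeve Andersen is treated as also owning Idris Andersen's interest in Orion Logistics SA, giving 67% + 6% = 73%.
By parent–child attribution (R2), Maeve Andersen is treated as also owning Idris Andersen's interest in Bluewater Energy Co, giving 30% + 61% = 91%.
Chain via Orion Logistics SA → Stonebridge Foods Inc. (R3): 73% × 31% × 42% = 9.5046% of Silverbay Services GmbH.
Chain via Bluewater Energy Co. → Crosswind Group plc (R3): 91% × 48% × 31% = 13.5408% of Silverbay Services GmbH.
Aggregating (R1): 9.5046% + 13.5408% = 23.0454%.

23.0454%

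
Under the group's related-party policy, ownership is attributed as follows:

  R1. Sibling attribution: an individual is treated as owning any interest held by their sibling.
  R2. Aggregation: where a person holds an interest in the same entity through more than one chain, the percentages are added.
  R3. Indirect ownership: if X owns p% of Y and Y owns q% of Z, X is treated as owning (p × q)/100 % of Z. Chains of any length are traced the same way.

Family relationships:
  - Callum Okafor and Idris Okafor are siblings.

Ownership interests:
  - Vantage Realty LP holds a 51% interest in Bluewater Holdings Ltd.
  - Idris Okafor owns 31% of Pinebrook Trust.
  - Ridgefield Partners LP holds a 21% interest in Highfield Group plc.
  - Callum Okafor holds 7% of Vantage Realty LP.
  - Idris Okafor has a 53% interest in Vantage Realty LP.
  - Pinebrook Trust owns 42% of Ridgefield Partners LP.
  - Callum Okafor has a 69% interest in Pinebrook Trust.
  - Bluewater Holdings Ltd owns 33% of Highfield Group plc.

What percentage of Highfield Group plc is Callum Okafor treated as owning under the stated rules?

By sibling attribution (R1), Callum Okafor is treated as also owning Idris Okafor's interest in Vantage Realty LP, giving 7% + 53% = 60%.
By sibling attribution (R1), Callum Okafor is treated as also owning Idris Okafor's interest in Pinebrook Trust, giving 69% + 31% = 100%.
Chain via Vantage Realty LP → Bluewater Holdings Ltd (R3): 60% × 51% × 33% = 10.098% of Highfield Group plc.
Chain via Pinebrook Trust → Ridgefield Partners LP (R3): 100% × 42% × 21% = 8.82% of Highfield Group plc.
Aggregating (R2): 10.098% + 8.82% = 18.918%.

18.918%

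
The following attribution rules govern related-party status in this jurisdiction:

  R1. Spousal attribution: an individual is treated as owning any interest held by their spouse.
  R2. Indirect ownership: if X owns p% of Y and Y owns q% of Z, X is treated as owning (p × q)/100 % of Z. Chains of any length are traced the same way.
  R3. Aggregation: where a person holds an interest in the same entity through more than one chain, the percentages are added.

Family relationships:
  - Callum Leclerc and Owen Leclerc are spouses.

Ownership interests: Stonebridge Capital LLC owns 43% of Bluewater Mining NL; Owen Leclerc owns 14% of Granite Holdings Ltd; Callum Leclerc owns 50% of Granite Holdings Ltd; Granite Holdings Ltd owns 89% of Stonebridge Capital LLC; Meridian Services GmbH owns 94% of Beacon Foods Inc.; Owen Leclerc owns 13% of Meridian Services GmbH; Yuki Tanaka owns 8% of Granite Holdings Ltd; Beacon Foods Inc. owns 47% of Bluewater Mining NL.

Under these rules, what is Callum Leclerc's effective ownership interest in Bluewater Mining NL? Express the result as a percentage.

By spousal attribution (R1), Callum Leclerc is treated as also owning Owen Leclerc's interest in Granite Holdings Ltd, giving 50% + 14% = 64%.
By spousal attribution (R1), Callum Leclerc is treated as owning Owen Leclerc's 13% interest in Meridian Services GmbH.
Chain via Granite Holdings Ltd → Stonebridge Capital LLC (R2): 64% × 89% × 43% = 24.4928% of Bluewater Mining NL.
Chain via Meridian Services GmbH → Beacon Foods Inc. (R2): 13% × 94% × 47% = 5.7434% of Bluewater Mining NL.
Aggregating (R3): 24.4928% + 5.7434% = 30.2362%.

30.2362%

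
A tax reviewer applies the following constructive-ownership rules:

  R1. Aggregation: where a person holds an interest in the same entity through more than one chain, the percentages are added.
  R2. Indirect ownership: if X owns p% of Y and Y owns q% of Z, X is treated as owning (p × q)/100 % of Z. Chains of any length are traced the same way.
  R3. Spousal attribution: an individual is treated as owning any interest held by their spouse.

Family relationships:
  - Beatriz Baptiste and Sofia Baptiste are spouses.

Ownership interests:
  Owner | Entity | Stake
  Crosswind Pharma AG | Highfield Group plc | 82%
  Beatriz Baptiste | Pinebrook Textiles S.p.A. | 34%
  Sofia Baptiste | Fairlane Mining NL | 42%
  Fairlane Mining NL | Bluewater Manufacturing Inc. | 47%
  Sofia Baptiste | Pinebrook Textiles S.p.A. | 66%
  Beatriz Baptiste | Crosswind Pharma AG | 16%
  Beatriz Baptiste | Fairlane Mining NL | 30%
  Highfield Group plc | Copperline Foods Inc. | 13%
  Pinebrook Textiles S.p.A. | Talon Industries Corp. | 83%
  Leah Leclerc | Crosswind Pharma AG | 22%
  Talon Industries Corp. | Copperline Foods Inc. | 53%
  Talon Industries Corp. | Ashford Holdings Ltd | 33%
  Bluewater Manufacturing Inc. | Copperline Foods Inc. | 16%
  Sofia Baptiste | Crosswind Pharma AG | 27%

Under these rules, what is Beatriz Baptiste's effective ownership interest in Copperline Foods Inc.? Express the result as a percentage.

By spousal attribution (R3), Beatriz Baptiste is treated as also owning Sofia Baptiste's interest in Pinebrook Textiles S.p.A, giving 34% + 66% = 100%.
By spousal attribution (R3), Beatriz Baptiste is treated as also owning Sofia Baptiste's interest in Fairlane Mining NL, giving 30% + 42% = 72%.
By spousal attribution (R3), Beatriz Baptiste is treated as also owning Sofia Baptiste's interest in Crosswind Pharma AG, giving 16% + 27% = 43%.
Chain via Pinebrook Textiles S.p.A. → Talon Industries Corp. (R2): 100% × 83% × 53% = 43.99% of Copperline Foods Inc.
Chain via Fairlane Mining NL → Bluewater Manufacturing Inc. (R2): 72% × 47% × 16% = 5.4144% of Copperline Foods Inc.
Chain via Crosswind Pharma AG → Highfield Group plc (R2): 43% × 82% × 13% = 4.5838% of Copperline Foods Inc.
Aggregating (R1): 43.99% + 5.4144% + 4.5838% = 53.9882%.

53.9882%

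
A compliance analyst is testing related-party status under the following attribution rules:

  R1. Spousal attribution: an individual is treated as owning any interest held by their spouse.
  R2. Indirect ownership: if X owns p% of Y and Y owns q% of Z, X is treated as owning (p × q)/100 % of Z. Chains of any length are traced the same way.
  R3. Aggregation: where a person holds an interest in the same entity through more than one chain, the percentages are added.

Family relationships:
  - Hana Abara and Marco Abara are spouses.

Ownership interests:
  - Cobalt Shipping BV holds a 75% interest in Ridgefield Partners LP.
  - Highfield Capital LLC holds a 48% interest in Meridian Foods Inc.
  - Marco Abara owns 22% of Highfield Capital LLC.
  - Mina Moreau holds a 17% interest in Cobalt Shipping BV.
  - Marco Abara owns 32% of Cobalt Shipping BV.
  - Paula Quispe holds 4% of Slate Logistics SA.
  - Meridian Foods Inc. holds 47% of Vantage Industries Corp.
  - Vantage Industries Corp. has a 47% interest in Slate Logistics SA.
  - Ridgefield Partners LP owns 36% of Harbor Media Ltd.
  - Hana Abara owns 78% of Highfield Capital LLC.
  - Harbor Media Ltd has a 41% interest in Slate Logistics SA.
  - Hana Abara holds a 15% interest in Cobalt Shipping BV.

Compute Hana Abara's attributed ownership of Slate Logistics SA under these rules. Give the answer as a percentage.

By spousal attribution (R1), Hana Abara is treated as also owning Marco Abara's interest in Cobalt Shipping BV, giving 15% + 32% = 47%.
By spousal attribution (R1), Hana Abara is treated as also owning Marco Abara's interest in Highfield Capital LLC, giving 78% + 22% = 100%.
Chain via Cobalt Shipping BV → Ridgefield Partners LP → Harbor Media Ltd (R2): 47% × 75% × 36% × 41% = 5.2029% of Slate Logistics SA.
Chain via Highfield Capital LLC → Meridian Foods Inc. → Vantage Industries Corp. (R2): 100% × 48% × 47% × 47% = 10.6032% of Slate Logistics SA.
Aggregating (R3): 5.2029% + 10.6032% = 15.8061%.

15.8061%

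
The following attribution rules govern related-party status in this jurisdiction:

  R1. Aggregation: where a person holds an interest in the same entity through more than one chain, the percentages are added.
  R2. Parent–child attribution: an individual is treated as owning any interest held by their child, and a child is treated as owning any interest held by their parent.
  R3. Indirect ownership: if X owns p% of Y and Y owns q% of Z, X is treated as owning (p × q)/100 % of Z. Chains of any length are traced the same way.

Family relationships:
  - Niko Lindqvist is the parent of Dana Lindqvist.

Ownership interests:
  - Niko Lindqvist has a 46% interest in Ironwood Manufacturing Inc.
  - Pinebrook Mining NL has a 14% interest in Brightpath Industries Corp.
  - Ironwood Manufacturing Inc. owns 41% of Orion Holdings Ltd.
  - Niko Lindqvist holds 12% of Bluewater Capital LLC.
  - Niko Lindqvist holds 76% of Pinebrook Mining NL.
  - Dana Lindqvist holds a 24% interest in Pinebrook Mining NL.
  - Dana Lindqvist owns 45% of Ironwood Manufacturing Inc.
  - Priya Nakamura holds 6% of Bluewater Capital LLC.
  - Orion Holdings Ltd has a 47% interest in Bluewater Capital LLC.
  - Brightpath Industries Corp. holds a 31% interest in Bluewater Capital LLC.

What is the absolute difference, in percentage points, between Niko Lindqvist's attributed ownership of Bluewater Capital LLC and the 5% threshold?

By parent–child attribution (R2), Niko Lindqvist is treated as also owning Dana Lindqvist's interest in Ironwood Manufacturing Inc, giving 46% + 45% = 91%.
By parent–child attribution (R2), Niko Lindqvist is treated as also owning Dana Lindqvist's interest in Pinebrook Mining NL, giving 76% + 24% = 100%.
Chain via Ironwood Manufacturing Inc. → Orion Holdings Ltd (R3): 91% × 41% × 47% = 17.5357% of Bluewater Capital LLC.
Chain via Pinebrook Mining NL → Brightpath Industries Corp. (R3): 100% × 14% × 31% = 4.34% of Bluewater Capital LLC.
Direct interest in Bluewater Capital LLC: 12%.
Aggregating (R1): 17.5357% + 4.34% + 12% = 33.8757%.
33.8757% exceeds the 5% threshold by 28.8757 percentage points.

28.8757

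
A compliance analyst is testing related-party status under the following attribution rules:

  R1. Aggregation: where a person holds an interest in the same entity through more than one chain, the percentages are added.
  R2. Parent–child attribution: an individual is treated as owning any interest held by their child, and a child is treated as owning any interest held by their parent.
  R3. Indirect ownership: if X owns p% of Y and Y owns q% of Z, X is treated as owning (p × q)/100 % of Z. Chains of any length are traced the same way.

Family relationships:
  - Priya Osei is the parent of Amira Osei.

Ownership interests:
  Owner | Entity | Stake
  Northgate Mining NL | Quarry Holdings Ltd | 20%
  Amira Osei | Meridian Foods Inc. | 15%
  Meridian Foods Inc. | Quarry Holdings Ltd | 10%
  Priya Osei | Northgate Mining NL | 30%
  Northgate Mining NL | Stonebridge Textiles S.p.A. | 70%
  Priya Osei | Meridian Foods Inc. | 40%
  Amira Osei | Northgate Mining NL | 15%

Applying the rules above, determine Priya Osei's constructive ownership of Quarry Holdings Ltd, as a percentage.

By parent–child attribution (R2), Priya Osei is treated as also owning Amira Osei's interest in Northgate Mining NL, giving 30% + 15% = 45%.
By parent–child attribution (R2), Priya Osei is treated as also owning Amira Osei's interest in Meridian Foods Inc, giving 40% + 15% = 55%.
Chain via Northgate Mining NL (R3): 45% × 20% = 9% of Quarry Holdings Ltd.
Chain via Meridian Foods Inc. (R3): 55% × 10% = 5.5% of Quarry Holdings Ltd.
Aggregating (R1): 9% + 5.5% = 14.5%.

14.5%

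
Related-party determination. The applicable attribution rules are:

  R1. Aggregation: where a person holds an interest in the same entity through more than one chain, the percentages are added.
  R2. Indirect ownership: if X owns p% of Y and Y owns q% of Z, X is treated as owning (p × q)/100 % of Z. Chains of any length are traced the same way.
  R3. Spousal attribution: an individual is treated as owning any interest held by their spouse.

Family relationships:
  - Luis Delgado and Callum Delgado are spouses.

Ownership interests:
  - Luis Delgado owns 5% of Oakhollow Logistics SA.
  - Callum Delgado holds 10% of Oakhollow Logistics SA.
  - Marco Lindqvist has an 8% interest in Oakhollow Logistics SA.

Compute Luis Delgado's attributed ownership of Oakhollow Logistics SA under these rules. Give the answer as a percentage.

By spousal attribution (R3), Luis Delgado is treated as also owning Callum Delgado's interest in Oakhollow Logistics SA, giving 5% + 10% = 15%.
Direct interest in Oakhollow Logistics SA: 15%.

15%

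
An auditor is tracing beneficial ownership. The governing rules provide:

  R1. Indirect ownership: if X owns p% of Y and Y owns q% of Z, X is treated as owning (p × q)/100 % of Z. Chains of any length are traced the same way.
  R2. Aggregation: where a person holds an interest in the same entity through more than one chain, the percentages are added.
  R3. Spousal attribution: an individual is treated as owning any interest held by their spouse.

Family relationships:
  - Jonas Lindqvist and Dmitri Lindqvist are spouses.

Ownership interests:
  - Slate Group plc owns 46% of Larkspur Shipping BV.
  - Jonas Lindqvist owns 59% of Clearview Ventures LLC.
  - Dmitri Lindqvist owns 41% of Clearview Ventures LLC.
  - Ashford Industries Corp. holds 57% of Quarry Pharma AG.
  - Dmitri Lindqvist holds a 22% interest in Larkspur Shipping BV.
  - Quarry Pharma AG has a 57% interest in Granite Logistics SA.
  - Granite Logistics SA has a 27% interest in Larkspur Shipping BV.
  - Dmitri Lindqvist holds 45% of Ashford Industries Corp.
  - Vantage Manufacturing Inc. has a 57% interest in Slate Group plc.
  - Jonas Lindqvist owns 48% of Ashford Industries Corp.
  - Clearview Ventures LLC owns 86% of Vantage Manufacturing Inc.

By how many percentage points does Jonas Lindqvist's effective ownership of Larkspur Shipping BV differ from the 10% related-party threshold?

By spousal attribution (R3), Jonas Lindqvist is treated as also owning Dmitri Lindqvist's interest in Clearview Ventures LLC, giving 59% + 41% = 100%.
By spousal attribution (R3), Jonas Lindqvist is treated as also owning Dmitri Lindqvist's interest in Ashford Industries Corp, giving 48% + 45% = 93%.
By spousal attribution (R3), Jonas Lindqvist is treated as owning Dmitri Lindqvist's 22% interest in Larkspur Shipping BV.
Chain via Clearview Ventures LLC → Vantage Manufacturing Inc. → Slate Group plc (R1): 100% × 86% × 57% × 46% = 22.5492% of Larkspur Shipping BV.
Chain via Ashford Industries Corp. → Quarry Pharma AG → Granite Logistics SA (R1): 93% × 57% × 57% × 27% = 8.158239% of Larkspur Shipping BV.
Direct interest in Larkspur Shipping BV: 22%.
Aggregating (R2): 22.5492% + 8.158239% + 22% = 52.707439%.
52.707439% exceeds the 10% threshold by 42.707439 percentage points.

42.707439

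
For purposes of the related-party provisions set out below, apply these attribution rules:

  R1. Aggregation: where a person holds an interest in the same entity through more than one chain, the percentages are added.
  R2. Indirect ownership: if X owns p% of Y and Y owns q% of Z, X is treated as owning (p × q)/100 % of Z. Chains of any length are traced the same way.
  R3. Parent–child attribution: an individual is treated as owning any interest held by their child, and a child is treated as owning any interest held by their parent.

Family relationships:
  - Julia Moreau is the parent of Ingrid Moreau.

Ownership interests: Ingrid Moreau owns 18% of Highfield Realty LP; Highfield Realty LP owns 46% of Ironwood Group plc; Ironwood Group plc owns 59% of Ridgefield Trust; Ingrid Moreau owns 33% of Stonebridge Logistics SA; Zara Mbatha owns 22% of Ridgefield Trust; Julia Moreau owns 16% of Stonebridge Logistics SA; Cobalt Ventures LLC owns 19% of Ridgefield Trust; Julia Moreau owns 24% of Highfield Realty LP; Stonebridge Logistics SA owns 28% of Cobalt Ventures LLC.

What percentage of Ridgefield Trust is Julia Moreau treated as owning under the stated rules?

By parent–child attribution (R3), Julia Moreau is treated as also owning Ingrid Moreau's interest in Highfield Realty LP, giving 24% + 18% = 42%.
By parent–child attribution (R3), Julia Moreau is treated as also owning Ingrid Moreau's interest in Stonebridge Logistics SA, giving 16% + 33% = 49%.
Chain via Highfield Realty LP → Ironwood Group plc (R2): 42% × 46% × 59% = 11.3988% of Ridgefield Trust.
Chain via Stonebridge Logistics SA → Cobalt Ventures LLC (R2): 49% × 28% × 19% = 2.6068% of Ridgefield Trust.
Aggregating (R1): 11.3988% + 2.6068% = 14.0056%.

14.0056%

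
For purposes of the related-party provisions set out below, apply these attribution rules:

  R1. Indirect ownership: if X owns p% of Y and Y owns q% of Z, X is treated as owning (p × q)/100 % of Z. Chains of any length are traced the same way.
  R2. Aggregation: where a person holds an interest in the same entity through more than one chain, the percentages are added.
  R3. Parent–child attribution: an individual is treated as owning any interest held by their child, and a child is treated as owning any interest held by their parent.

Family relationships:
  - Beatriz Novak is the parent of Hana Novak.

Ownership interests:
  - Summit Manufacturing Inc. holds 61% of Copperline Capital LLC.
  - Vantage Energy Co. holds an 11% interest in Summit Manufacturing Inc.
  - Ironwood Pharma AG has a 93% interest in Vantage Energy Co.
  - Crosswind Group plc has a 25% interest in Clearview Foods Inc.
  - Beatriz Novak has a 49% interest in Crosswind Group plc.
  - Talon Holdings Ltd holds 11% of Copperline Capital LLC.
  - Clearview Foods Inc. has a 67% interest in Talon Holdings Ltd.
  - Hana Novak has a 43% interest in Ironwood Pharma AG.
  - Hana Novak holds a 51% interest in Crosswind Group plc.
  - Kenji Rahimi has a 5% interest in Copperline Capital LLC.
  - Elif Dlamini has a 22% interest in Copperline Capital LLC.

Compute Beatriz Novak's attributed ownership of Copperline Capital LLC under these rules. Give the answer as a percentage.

4.525829%

By parent–child attribution (R3), Beatriz Novak is treated as also owning Hana Novak's interest in Crosswind Group plc, giving 49% + 51% = 100%.
By parent–child attribution (R3), Beatriz Novak is treated as owning Hana Novak's 43% interest in Ironwood Pharma AG.
Chain via Crosswind Group plc → Clearview Foods Inc. → Talon Holdings Ltd (R1): 100% × 25% × 67% × 11% = 1.8425% of Copperline Capital LLC.
Chain via Ironwood Pharma AG → Vantage Energy Co. → Summit Manufacturing Inc. (R1): 43% × 93% × 11% × 61% = 2.683329% of Copperline Capital LLC.
Aggregating (R2): 1.8425% + 2.683329% = 4.525829%.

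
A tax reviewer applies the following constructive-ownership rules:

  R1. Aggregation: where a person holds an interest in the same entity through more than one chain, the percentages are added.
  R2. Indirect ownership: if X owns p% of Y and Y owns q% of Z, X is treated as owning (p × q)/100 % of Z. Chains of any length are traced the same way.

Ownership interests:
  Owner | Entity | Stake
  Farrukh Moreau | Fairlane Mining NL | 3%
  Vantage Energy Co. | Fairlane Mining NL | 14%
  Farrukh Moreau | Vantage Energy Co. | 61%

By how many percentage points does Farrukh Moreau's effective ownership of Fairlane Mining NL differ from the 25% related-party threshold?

Chain via Vantage Energy Co. (R2): 61% × 14% = 8.54% of Fairlane Mining NL.
Direct interest in Fairlane Mining NL: 3%.
Aggregating (R1): 8.54% + 3% = 11.54%.
11.54% falls short of the 25% threshold by 13.46 percentage points.

13.46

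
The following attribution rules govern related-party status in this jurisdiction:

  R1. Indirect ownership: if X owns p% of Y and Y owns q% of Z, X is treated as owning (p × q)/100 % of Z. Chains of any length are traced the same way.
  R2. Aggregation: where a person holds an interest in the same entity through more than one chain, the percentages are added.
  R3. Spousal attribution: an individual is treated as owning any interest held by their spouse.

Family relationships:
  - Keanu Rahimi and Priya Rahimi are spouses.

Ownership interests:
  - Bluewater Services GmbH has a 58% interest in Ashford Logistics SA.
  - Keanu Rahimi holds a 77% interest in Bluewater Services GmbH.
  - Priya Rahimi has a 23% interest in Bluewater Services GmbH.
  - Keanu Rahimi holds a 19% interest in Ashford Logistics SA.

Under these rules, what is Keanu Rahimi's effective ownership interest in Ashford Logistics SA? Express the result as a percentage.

By spousal attribution (R3), Keanu Rahimi is treated as also owning Priya Rahimi's interest in Bluewater Services GmbH, giving 77% + 23% = 100%.
Chain via Bluewater Services GmbH (R1): 100% × 58% = 58% of Ashford Logistics SA.
Direct interest in Ashford Logistics SA: 19%.
Aggregating (R2): 58% + 19% = 77%.

77%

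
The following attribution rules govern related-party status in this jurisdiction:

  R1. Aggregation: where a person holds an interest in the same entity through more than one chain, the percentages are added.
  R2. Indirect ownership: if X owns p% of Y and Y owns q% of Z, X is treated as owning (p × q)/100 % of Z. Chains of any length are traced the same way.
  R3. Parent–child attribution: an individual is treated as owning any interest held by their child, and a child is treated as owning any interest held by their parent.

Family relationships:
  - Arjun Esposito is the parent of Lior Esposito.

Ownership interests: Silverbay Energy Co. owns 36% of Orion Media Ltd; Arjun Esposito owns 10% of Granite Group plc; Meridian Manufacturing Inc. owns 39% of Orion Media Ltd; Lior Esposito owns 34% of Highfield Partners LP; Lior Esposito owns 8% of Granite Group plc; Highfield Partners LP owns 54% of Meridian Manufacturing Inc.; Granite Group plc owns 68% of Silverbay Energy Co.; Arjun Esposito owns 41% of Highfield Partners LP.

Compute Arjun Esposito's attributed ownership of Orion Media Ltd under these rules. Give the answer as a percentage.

By parent–child attribution (R3), Arjun Esposito is treated as also owning Lior Esposito's interest in Granite Group plc, giving 10% + 8% = 18%.
By parent–child attribution (R3), Arjun Esposito is treated as also owning Lior Esposito's interest in Highfield Partners LP, giving 41% + 34% = 75%.
Chain via Granite Group plc → Silverbay Energy Co. (R2): 18% × 68% × 36% = 4.4064% of Orion Media Ltd.
Chain via Highfield Partners LP → Meridian Manufacturing Inc. (R2): 75% × 54% × 39% = 15.795% of Orion Media Ltd.
Aggregating (R1): 4.4064% + 15.795% = 20.2014%.

20.2014%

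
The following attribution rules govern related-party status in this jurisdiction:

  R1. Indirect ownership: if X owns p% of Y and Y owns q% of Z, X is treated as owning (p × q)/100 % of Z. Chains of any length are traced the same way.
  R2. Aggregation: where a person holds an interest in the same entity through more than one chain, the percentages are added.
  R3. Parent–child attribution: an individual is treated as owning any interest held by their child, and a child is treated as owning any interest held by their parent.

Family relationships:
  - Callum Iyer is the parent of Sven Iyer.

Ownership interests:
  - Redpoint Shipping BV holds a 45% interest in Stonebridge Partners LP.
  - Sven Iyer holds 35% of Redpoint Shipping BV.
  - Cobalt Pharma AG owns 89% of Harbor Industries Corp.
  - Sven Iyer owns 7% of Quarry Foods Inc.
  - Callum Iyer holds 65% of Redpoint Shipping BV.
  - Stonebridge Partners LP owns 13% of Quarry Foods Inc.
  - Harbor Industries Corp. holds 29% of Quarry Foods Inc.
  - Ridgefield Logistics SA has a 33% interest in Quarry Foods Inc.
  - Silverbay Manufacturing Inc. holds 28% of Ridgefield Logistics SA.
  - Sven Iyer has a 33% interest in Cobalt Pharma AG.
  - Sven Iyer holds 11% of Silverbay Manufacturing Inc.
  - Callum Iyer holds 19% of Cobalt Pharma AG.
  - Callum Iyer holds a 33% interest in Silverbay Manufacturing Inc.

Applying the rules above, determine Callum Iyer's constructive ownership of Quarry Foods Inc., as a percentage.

30.3368%

By parent–child attribution (R3), Callum Iyer is treated as also owning Sven Iyer's interest in Silverbay Manufacturing Inc, giving 33% + 11% = 44%.
By parent–child attribution (R3), Callum Iyer is treated as also owning Sven Iyer's interest in Redpoint Shipping BV, giving 65% + 35% = 100%.
By parent–child attribution (R3), Callum Iyer is treated as also owning Sven Iyer's interest in Cobalt Pharma AG, giving 19% + 33% = 52%.
By parent–child attribution (R3), Callum Iyer is treated as owning Sven Iyer's 7% interest in Quarry Foods Inc.
Chain via Silverbay Manufacturing Inc. → Ridgefield Logistics SA (R1): 44% × 28% × 33% = 4.0656% of Quarry Foods Inc.
Chain via Redpoint Shipping BV → Stonebridge Partners LP (R1): 100% × 45% × 13% = 5.85% of Quarry Foods Inc.
Chain via Cobalt Pharma AG → Harbor Industries Corp. (R1): 52% × 89% × 29% = 13.4212% of Quarry Foods Inc.
Direct interest in Quarry Foods Inc: 7%.
Aggregating (R2): 4.0656% + 5.85% + 13.4212% + 7% = 30.3368%.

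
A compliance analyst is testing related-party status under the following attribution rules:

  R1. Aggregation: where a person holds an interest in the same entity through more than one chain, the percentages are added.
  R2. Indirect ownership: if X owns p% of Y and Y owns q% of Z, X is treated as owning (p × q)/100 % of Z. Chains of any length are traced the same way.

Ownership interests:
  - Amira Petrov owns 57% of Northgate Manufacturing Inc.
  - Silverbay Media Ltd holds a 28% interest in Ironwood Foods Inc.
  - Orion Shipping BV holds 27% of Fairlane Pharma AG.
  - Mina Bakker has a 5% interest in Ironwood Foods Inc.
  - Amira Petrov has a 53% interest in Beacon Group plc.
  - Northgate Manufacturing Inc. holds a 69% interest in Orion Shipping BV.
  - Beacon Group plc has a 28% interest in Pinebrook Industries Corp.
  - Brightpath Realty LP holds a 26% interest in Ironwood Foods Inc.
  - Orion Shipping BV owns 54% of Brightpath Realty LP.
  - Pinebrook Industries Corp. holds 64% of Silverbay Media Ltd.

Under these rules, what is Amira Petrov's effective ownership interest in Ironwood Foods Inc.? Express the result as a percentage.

8.18126%

Chain via Beacon Group plc → Pinebrook Industries Corp. → Silverbay Media Ltd (R2): 53% × 28% × 64% × 28% = 2.659328% of Ironwood Foods Inc.
Chain via Northgate Manufacturing Inc. → Orion Shipping BV → Brightpath Realty LP (R2): 57% × 69% × 54% × 26% = 5.521932% of Ironwood Foods Inc.
Aggregating (R1): 2.659328% + 5.521932% = 8.18126%.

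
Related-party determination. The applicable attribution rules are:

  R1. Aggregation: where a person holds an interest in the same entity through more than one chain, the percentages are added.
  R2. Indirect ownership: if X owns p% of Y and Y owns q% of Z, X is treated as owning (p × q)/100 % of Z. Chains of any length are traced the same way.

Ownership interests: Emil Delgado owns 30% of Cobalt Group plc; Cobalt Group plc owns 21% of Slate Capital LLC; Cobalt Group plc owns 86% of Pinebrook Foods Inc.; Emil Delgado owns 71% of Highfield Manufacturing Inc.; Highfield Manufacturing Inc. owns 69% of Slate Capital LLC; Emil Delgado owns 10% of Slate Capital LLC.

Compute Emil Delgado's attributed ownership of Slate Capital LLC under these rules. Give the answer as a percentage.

65.29%

Chain via Cobalt Group plc (R2): 30% × 21% = 6.3% of Slate Capital LLC.
Chain via Highfield Manufacturing Inc. (R2): 71% × 69% = 48.99% of Slate Capital LLC.
Direct interest in Slate Capital LLC: 10%.
Aggregating (R1): 6.3% + 48.99% + 10% = 65.29%.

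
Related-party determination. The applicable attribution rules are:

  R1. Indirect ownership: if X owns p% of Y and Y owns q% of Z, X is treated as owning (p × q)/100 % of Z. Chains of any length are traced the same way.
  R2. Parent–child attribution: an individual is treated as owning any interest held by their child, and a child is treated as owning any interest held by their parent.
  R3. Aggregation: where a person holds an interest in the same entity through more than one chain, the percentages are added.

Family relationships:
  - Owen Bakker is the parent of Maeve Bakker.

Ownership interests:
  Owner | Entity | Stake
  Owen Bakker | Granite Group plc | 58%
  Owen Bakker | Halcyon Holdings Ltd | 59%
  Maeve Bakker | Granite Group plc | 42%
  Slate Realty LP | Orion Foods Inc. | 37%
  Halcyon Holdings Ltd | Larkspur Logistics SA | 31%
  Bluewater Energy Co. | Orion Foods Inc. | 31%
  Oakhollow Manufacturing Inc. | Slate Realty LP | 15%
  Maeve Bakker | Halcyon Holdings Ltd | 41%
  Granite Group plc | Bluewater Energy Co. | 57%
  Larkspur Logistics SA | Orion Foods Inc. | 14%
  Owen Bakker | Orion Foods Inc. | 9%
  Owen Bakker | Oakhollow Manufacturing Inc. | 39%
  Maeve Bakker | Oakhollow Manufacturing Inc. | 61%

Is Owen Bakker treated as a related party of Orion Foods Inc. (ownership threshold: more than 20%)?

Yes

By parent–child attribution (R2), Owen Bakker is treated as also owning Maeve Bakker's interest in Halcyon Holdings Ltd, giving 59% + 41% = 100%.
By parent–child attribution (R2), Owen Bakker is treated as also owning Maeve Bakker's interest in Granite Group plc, giving 58% + 42% = 100%.
By parent–child attribution (R2), Owen Bakker is treated as also owning Maeve Bakker's interest in Oakhollow Manufacturing Inc, giving 39% + 61% = 100%.
Chain via Halcyon Holdings Ltd → Larkspur Logistics SA (R1): 100% × 31% × 14% = 4.34% of Orion Foods Inc.
Chain via Granite Group plc → Bluewater Energy Co. (R1): 100% × 57% × 31% = 17.67% of Orion Foods Inc.
Chain via Oakhollow Manufacturing Inc. → Slate Realty LP (R1): 100% × 15% × 37% = 5.55% of Orion Foods Inc.
Direct interest in Orion Foods Inc: 9%.
Aggregating (R3): 4.34% + 17.67% + 5.55% + 9% = 36.56%.
36.56% exceeds the 20% threshold, so Owen is a related party to Orion Foods Inc.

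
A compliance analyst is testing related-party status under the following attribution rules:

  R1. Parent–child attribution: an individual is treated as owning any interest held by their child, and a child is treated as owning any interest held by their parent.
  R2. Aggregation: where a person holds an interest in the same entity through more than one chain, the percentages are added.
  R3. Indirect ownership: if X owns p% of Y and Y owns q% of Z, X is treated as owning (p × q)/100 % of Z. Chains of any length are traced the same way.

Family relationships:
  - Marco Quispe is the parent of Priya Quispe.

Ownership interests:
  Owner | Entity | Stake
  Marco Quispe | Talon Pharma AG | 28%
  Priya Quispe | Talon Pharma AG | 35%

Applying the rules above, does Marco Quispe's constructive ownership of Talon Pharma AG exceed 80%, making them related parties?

No

By parent–child attribution (R1), Marco Quispe is treated as also owning Priya Quispe's interest in Talon Pharma AG, giving 28% + 35% = 63%.
Direct interest in Talon Pharma AG: 63%.
63% does not exceed the 80% threshold, so Marco is not a related party to Talon Pharma AG.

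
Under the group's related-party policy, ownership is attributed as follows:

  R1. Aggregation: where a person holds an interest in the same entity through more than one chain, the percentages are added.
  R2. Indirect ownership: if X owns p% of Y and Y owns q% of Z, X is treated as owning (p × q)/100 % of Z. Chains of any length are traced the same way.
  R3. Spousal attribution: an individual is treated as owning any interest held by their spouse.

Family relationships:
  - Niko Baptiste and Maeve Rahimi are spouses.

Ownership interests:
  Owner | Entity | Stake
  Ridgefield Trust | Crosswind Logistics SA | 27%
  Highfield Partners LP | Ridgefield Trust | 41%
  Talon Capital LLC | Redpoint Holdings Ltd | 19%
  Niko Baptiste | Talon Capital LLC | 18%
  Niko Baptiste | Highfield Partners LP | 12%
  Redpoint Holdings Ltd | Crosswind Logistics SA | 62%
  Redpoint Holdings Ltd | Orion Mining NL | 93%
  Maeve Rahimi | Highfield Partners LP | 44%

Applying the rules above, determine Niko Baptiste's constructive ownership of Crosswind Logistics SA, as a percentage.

8.3196%

By spousal attribution (R3), Niko Baptiste is treated as also owning Maeve Rahimi's interest in Highfield Partners LP, giving 12% + 44% = 56%.
Chain via Talon Capital LLC → Redpoint Holdings Ltd (R2): 18% × 19% × 62% = 2.1204% of Crosswind Logistics SA.
Chain via Highfield Partners LP → Ridgefield Trust (R2): 56% × 41% × 27% = 6.1992% of Crosswind Logistics SA.
Aggregating (R1): 2.1204% + 6.1992% = 8.3196%.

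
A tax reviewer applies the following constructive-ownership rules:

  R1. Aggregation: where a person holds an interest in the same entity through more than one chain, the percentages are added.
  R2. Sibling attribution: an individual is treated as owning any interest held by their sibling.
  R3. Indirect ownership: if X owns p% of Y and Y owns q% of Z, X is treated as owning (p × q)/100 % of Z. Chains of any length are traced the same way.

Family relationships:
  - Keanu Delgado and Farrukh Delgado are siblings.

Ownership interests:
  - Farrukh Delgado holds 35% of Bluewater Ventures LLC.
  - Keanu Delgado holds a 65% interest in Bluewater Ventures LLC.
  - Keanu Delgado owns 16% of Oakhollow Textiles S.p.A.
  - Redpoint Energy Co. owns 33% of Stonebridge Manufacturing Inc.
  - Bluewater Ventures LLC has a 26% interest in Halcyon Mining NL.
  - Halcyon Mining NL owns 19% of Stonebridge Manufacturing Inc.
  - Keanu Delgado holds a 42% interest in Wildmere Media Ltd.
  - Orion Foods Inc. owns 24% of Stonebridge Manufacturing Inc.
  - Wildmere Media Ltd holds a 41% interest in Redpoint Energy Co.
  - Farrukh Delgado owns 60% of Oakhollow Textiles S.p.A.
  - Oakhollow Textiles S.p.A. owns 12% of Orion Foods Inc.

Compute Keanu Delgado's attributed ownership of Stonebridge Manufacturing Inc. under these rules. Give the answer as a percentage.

By sibling attribution (R2), Keanu Delgado is treated as also owning Farrukh Delgado's interest in Oakhollow Textiles S.p.A, giving 16% + 60% = 76%.
By sibling attribution (R2), Keanu Delgado is treated as also owning Farrukh Delgado's interest in Bluewater Ventures LLC, giving 65% + 35% = 100%.
Chain via Oakhollow Textiles S.p.A. → Orion Foods Inc. (R3): 76% × 12% × 24% = 2.1888% of Stonebridge Manufacturing Inc.
Chain via Wildmere Media Ltd → Redpoint Energy Co. (R3): 42% × 41% × 33% = 5.6826% of Stonebridge Manufacturing Inc.
Chain via Bluewater Ventures LLC → Halcyon Mining NL (R3): 100% × 26% × 19% = 4.94% of Stonebridge Manufacturing Inc.
Aggregating (R1): 2.1888% + 5.6826% + 4.94% = 12.8114%.

12.8114%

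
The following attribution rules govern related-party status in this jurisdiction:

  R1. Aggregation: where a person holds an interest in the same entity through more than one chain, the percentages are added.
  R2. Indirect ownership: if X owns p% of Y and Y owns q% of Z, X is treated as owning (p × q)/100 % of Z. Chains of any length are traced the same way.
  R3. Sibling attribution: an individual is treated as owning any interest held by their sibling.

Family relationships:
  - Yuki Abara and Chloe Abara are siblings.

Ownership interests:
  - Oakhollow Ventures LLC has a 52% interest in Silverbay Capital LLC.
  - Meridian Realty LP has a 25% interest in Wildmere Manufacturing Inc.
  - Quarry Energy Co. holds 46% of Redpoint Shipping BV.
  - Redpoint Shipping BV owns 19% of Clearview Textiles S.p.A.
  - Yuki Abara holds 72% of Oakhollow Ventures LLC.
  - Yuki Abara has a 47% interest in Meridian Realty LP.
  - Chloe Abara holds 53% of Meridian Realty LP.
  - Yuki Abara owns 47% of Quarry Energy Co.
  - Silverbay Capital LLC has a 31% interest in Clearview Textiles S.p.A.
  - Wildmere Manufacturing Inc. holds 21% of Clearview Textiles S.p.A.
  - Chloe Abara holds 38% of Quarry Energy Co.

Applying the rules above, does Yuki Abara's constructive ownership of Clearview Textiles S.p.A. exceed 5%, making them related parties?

By sibling attribution (R3), Yuki Abara is treated as also owning Chloe Abara's interest in Meridian Realty LP, giving 47% + 53% = 100%.
By sibling attribution (R3), Yuki Abara is treated as also owning Chloe Abara's interest in Quarry Energy Co, giving 47% + 38% = 85%.
Chain via Oakhollow Ventures LLC → Silverbay Capital LLC (R2): 72% × 52% × 31% = 11.6064% of Clearview Textiles S.p.A.
Chain via Meridian Realty LP → Wildmere Manufacturing Inc. (R2): 100% × 25% × 21% = 5.25% of Clearview Textiles S.p.A.
Chain via Quarry Energy Co. → Redpoint Shipping BV (R2): 85% × 46% × 19% = 7.429% of Clearview Textiles S.p.A.
Aggregating (R1): 11.6064% + 5.25% + 7.429% = 24.2854%.
24.2854% exceeds the 5% threshold, so Yuki is a related party to Clearview Textiles S.p.A.

Yes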